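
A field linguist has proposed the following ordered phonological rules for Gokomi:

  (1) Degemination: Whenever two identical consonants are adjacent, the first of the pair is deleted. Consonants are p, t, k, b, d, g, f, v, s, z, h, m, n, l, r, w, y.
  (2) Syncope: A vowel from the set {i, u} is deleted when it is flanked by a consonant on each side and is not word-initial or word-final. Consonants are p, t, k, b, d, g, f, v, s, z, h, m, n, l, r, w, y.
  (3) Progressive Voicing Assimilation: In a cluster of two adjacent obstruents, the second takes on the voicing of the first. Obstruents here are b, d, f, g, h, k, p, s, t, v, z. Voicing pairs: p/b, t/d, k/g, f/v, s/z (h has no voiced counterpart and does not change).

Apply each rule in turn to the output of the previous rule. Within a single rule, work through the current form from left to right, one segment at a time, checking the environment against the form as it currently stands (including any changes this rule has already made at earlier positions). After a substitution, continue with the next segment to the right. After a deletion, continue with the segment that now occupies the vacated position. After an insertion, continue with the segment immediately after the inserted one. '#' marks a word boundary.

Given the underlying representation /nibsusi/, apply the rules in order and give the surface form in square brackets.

[nbzzi]

(1) Degemination: no change — [nibsusi]
(2) Syncope: [nibsusi] → [nbssi]
(3) Progressive Voicing Assimilation: [nbssi] → [nbzzi]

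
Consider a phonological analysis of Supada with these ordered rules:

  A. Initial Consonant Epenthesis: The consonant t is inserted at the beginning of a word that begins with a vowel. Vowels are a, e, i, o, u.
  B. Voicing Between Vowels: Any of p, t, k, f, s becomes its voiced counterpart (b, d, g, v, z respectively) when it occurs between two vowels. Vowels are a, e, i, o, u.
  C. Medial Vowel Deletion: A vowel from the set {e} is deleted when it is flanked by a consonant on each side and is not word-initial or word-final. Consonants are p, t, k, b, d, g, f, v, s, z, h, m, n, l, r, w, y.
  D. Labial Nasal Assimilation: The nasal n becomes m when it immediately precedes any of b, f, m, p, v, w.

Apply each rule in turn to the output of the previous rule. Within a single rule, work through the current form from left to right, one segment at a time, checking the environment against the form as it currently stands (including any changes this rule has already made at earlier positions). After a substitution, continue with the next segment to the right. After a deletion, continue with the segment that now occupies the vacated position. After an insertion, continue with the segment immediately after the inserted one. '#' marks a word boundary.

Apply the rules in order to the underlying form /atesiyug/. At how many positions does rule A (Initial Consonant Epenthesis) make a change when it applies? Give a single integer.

A Initial Consonant Epenthesis: [atesiyug] → [tatesiyug]
B Voicing Between Vowels: [tatesiyug] → [tadeziyug]
C Medial Vowel Deletion: [tadeziyug] → [tadziyug]
D Labial Nasal Assimilation: no change — [tadziyug]
Rule A changed 1 position(s).

1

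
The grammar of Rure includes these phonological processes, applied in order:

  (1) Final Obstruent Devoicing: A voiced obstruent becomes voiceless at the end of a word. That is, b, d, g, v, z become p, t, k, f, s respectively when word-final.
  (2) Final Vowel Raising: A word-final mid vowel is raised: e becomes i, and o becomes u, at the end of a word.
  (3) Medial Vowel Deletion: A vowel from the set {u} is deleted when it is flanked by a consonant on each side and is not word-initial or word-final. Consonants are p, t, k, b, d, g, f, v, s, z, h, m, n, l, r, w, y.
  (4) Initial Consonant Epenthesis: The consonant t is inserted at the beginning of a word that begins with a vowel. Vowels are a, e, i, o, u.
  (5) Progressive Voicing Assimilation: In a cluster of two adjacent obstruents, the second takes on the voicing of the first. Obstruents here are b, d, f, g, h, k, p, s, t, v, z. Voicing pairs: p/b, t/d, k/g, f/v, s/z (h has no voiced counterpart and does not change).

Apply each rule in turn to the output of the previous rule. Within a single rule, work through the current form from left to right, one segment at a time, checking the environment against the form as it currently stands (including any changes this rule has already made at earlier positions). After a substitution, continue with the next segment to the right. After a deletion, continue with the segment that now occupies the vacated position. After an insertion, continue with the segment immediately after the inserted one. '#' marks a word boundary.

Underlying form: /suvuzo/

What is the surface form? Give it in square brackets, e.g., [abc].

(1) Final Obstruent Devoicing: no change — [suvuzo]
(2) Final Vowel Raising: [suvuzo] → [suvuzu]
(3) Medial Vowel Deletion: [suvuzu] → [svzu]
(4) Initial Consonant Epenthesis: no change — [svzu]
(5) Progressive Voicing Assimilation: [svzu] → [sfsu]

[sfsu]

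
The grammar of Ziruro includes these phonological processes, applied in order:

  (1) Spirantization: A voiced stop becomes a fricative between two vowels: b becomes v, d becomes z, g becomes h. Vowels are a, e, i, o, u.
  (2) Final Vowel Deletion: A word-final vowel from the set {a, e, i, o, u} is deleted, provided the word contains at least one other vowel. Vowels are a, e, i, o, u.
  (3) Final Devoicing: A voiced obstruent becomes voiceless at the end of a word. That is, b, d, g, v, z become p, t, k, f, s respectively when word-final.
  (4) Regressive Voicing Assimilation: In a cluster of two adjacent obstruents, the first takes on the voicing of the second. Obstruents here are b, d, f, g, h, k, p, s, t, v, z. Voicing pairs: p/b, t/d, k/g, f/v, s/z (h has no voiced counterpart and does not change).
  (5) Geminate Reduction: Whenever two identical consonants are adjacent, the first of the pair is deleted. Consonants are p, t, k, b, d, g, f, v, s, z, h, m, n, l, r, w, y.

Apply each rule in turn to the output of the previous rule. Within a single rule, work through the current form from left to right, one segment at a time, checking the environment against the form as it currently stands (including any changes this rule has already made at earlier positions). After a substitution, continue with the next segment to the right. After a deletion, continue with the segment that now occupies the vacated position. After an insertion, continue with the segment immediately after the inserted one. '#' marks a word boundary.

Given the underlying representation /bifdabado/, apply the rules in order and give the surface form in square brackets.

(1) Spirantization: [bifdabado] → [bifdavazo]
(2) Final Vowel Deletion: [bifdavazo] → [bifdavaz]
(3) Final Devoicing: [bifdavaz] → [bifdavas]
(4) Regressive Voicing Assimilation: [bifdavas] → [bivdavas]
(5) Geminate Reduction: no change — [bivdavas]

[bivdavas]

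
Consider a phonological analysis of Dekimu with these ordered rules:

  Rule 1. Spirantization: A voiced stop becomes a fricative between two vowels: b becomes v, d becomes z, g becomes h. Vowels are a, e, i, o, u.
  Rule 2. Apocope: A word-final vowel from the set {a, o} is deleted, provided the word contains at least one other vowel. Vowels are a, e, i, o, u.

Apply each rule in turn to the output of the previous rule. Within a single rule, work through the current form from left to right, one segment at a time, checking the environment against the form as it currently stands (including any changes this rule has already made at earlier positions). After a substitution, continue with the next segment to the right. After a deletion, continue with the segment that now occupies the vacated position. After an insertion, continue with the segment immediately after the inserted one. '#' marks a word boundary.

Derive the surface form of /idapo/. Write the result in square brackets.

[izap]

Rule 1 Spirantization: [idapo] → [izapo]
Rule 2 Apocope: [izapo] → [izap]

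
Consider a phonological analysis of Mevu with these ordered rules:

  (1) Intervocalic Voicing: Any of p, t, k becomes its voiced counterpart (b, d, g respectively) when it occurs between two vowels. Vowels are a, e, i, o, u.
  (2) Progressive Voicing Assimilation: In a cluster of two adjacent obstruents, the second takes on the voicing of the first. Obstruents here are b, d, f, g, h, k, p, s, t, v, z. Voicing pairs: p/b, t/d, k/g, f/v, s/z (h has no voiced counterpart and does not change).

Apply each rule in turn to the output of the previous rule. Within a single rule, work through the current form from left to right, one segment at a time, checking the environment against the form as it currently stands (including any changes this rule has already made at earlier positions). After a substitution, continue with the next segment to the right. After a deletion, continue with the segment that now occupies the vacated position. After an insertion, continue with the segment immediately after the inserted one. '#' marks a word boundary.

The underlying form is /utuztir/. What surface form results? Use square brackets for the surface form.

(1) Intervocalic Voicing: [utuztir] → [uduztir]
(2) Progressive Voicing Assimilation: [uduztir] → [uduzdir]

[uduzdir]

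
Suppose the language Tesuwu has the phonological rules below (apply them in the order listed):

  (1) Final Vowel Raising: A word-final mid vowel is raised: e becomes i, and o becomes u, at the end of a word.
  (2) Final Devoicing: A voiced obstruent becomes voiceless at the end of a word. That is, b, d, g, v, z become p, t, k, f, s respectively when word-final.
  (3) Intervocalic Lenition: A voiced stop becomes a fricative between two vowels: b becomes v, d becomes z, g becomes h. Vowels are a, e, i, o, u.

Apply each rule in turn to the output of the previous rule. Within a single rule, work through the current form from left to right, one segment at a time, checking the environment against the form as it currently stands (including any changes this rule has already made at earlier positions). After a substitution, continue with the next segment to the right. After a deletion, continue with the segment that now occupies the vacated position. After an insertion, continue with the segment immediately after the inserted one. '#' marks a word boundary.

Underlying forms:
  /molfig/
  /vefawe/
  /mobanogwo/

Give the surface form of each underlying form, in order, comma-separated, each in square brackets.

[molfik], [vefawi], [movanogwu]

/molfig/:
  (1) Final Vowel Raising: no change — [molfig]
  (2) Final Devoicing: [molfig] → [molfik]
  (3) Intervocalic Lenition: no change — [molfik]
/vefawe/:
  (1) Final Vowel Raising: [vefawe] → [vefawi]
  (2) Final Devoicing: no change — [vefawi]
  (3) Intervocalic Lenition: no change — [vefawi]
/mobanogwo/:
  (1) Final Vowel Raising: [mobanogwo] → [mobanogwu]
  (2) Final Devoicing: no change — [mobanogwu]
  (3) Intervocalic Lenition: [mobanogwu] → [movanogwu]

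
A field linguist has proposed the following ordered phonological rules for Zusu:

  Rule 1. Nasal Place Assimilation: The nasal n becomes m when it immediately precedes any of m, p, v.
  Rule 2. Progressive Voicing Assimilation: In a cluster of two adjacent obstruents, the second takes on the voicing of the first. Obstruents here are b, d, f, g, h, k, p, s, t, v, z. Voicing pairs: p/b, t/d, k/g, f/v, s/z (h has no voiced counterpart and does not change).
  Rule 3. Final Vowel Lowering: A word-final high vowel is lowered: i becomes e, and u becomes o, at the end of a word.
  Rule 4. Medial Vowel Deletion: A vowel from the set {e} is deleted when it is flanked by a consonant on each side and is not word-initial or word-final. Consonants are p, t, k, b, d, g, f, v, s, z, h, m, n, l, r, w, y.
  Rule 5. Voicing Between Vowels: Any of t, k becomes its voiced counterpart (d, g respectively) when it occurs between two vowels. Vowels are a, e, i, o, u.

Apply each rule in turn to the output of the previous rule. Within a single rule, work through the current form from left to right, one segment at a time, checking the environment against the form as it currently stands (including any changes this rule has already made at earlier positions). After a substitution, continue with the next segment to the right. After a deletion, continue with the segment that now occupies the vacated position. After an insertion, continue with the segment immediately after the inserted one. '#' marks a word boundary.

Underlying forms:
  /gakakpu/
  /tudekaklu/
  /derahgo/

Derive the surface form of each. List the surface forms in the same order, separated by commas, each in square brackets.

[gagakpo], [tudkaklo], [drahko]

/gakakpu/:
  Rule 1 Nasal Place Assimilation: no change — [gakakpu]
  Rule 2 Progressive Voicing Assimilation: no change — [gakakpu]
  Rule 3 Final Vowel Lowering: [gakakpu] → [gakakpo]
  Rule 4 Medial Vowel Deletion: no change — [gakakpo]
  Rule 5 Voicing Between Vowels: [gakakpo] → [gagakpo]
/tudekaklu/:
  Rule 1 Nasal Place Assimilation: no change — [tudekaklu]
  Rule 2 Progressive Voicing Assimilation: no change — [tudekaklu]
  Rule 3 Final Vowel Lowering: [tudekaklu] → [tudekaklo]
  Rule 4 Medial Vowel Deletion: [tudekaklo] → [tudkaklo]
  Rule 5 Voicing Between Vowels: no change — [tudkaklo]
/derahgo/:
  Rule 1 Nasal Place Assimilation: no change — [derahgo]
  Rule 2 Progressive Voicing Assimilation: [derahgo] → [derahko]
  Rule 3 Final Vowel Lowering: no change — [derahko]
  Rule 4 Medial Vowel Deletion: [derahko] → [drahko]
  Rule 5 Voicing Between Vowels: no change — [drahko]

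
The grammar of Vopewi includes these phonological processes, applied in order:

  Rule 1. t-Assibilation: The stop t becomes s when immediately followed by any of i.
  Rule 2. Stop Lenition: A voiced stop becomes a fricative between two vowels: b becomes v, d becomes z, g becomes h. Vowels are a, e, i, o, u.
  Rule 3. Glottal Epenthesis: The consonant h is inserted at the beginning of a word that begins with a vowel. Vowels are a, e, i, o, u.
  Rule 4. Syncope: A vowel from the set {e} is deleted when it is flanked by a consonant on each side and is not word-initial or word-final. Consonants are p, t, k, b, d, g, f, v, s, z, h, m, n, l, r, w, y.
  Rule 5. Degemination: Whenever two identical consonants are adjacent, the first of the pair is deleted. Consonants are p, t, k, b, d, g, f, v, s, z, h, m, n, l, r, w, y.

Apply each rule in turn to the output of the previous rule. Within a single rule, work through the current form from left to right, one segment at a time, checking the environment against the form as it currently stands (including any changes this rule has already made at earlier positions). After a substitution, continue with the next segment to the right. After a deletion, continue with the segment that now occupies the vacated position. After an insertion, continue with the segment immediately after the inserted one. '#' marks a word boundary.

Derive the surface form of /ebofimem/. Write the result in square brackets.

[hvofim]

Rule 1 t-Assibilation: no change — [ebofimem]
Rule 2 Stop Lenition: [ebofimem] → [evofimem]
Rule 3 Glottal Epenthesis: [evofimem] → [hevofimem]
Rule 4 Syncope: [hevofimem] → [hvofimm]
Rule 5 Degemination: [hvofimm] → [hvofim]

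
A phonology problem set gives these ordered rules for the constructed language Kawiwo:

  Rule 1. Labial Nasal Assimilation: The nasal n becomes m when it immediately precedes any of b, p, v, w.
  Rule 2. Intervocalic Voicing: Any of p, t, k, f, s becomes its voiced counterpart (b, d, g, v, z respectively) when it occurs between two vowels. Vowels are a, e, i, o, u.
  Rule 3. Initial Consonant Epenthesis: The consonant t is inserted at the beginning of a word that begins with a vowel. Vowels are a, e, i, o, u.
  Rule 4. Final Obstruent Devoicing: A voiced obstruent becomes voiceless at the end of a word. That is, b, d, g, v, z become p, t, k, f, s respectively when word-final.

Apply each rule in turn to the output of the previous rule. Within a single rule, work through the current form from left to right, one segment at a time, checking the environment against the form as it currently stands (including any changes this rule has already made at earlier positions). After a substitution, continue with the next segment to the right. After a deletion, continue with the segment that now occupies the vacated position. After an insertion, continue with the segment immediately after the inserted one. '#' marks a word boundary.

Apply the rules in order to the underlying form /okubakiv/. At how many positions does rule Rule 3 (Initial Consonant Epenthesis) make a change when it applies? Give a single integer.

1

Rule 1 Labial Nasal Assimilation: no change — [okubakiv]
Rule 2 Intervocalic Voicing: [okubakiv] → [ogubagiv]
Rule 3 Initial Consonant Epenthesis: [ogubagiv] → [togubagiv]
Rule 4 Final Obstruent Devoicing: [togubagiv] → [togubagif]
Rule Rule 3 changed 1 position(s).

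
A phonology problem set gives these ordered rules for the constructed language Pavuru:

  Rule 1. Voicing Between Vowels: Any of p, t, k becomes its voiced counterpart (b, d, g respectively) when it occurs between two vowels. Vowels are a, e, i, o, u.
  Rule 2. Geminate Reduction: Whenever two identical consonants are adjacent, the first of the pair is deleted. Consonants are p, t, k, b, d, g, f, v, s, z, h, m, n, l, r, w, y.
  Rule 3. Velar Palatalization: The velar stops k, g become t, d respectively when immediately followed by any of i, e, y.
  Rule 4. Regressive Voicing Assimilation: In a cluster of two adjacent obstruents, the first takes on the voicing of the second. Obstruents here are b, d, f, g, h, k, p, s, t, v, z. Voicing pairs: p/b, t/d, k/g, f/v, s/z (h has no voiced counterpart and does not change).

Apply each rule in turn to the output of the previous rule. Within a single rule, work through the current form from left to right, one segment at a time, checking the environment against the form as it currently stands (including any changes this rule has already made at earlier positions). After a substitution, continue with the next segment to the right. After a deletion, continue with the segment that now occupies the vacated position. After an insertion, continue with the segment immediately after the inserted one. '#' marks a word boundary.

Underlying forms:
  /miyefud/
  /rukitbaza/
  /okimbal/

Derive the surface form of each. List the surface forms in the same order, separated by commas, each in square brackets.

/miyefud/:
  Rule 1 Voicing Between Vowels: no change — [miyefud]
  Rule 2 Geminate Reduction: no change — [miyefud]
  Rule 3 Velar Palatalization: no change — [miyefud]
  Rule 4 Regressive Voicing Assimilation: no change — [miyefud]
/rukitbaza/:
  Rule 1 Voicing Between Vowels: [rukitbaza] → [rugitbaza]
  Rule 2 Geminate Reduction: no change — [rugitbaza]
  Rule 3 Velar Palatalization: [rugitbaza] → [ruditbaza]
  Rule 4 Regressive Voicing Assimilation: [ruditbaza] → [rudidbaza]
/okimbal/:
  Rule 1 Voicing Between Vowels: [okimbal] → [ogimbal]
  Rule 2 Geminate Reduction: no change — [ogimbal]
  Rule 3 Velar Palatalization: [ogimbal] → [odimbal]
  Rule 4 Regressive Voicing Assimilation: no change — [odimbal]

[miyefud], [rudidbaza], [odimbal]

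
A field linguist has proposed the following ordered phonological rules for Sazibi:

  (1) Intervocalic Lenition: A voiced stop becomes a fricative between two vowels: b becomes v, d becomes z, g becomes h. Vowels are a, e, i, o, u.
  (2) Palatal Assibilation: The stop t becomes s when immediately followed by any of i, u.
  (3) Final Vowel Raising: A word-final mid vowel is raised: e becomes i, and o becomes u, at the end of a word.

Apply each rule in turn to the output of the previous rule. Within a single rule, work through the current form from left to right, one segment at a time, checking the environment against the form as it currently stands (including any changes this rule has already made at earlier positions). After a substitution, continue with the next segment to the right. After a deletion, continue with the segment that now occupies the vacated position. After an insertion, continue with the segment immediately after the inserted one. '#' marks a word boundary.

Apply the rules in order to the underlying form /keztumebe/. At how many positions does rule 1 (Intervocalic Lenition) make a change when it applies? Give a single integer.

1

(1) Intervocalic Lenition: [keztumebe] → [keztumeve]
(2) Palatal Assibilation: [keztumeve] → [kezsumeve]
(3) Final Vowel Raising: [kezsumeve] → [kezsumevi]
Rule 1 changed 1 position(s).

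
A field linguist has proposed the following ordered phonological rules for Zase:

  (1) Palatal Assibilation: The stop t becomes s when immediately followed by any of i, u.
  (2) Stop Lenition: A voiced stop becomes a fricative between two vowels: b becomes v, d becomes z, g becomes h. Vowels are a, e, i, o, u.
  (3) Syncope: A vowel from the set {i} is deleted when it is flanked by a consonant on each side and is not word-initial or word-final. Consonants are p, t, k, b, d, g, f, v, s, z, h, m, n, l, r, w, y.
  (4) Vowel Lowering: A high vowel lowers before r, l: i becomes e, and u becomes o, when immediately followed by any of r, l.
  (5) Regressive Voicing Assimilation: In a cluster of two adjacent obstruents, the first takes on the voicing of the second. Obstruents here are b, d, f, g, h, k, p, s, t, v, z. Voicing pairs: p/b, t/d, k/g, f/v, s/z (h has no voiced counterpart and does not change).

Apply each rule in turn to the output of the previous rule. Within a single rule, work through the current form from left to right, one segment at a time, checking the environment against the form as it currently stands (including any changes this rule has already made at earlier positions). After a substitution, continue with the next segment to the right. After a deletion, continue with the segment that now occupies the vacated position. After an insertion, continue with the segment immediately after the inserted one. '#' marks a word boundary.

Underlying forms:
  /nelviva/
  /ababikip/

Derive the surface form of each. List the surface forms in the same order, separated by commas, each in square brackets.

/nelviva/:
  (1) Palatal Assibilation: no change — [nelviva]
  (2) Stop Lenition: no change — [nelviva]
  (3) Syncope: [nelviva] → [nelvva]
  (4) Vowel Lowering: no change — [nelvva]
  (5) Regressive Voicing Assimilation: no change — [nelvva]
/ababikip/:
  (1) Palatal Assibilation: no change — [ababikip]
  (2) Stop Lenition: [ababikip] → [avavikip]
  (3) Syncope: [avavikip] → [avavkp]
  (4) Vowel Lowering: no change — [avavkp]
  (5) Regressive Voicing Assimilation: [avavkp] → [avafkp]

[nelvva], [avafkp]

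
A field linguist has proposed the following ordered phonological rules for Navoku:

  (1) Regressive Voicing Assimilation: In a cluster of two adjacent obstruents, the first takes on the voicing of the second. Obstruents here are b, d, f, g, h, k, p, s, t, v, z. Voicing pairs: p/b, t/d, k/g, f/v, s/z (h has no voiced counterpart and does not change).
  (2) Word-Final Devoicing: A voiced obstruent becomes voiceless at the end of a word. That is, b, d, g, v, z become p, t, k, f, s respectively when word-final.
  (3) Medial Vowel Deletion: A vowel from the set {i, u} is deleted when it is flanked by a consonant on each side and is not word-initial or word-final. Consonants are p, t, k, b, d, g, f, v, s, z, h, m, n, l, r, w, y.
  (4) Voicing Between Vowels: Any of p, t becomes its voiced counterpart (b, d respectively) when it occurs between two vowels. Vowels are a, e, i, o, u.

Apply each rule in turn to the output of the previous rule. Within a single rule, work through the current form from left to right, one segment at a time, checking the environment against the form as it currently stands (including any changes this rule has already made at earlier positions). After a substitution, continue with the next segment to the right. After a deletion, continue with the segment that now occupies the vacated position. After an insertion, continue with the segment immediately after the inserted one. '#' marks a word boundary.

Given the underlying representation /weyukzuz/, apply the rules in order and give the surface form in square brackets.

(1) Regressive Voicing Assimilation: [weyukzuz] → [weyugzuz]
(2) Word-Final Devoicing: [weyugzuz] → [weyugzus]
(3) Medial Vowel Deletion: [weyugzus] → [weygzs]
(4) Voicing Between Vowels: no change — [weygzs]

[weygzs]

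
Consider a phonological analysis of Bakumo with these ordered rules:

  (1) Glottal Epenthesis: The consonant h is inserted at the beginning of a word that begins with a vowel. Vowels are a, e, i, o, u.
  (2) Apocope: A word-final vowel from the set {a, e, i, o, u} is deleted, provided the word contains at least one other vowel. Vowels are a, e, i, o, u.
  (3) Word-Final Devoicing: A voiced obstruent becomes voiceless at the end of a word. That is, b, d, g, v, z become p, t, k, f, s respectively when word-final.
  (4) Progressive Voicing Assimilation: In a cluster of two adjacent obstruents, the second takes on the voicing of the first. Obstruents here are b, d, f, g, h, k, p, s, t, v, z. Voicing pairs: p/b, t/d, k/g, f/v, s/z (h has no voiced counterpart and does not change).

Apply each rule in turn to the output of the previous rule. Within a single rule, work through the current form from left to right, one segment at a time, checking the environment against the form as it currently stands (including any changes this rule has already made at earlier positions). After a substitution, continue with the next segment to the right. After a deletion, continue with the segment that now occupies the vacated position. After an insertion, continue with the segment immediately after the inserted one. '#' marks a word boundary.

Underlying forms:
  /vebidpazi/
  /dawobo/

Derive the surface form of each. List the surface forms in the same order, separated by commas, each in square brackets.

/vebidpazi/:
  (1) Glottal Epenthesis: no change — [vebidpazi]
  (2) Apocope: [vebidpazi] → [vebidpaz]
  (3) Word-Final Devoicing: [vebidpaz] → [vebidpas]
  (4) Progressive Voicing Assimilation: [vebidpas] → [vebidbas]
/dawobo/:
  (1) Glottal Epenthesis: no change — [dawobo]
  (2) Apocope: [dawobo] → [dawob]
  (3) Word-Final Devoicing: [dawob] → [dawop]
  (4) Progressive Voicing Assimilation: no change — [dawop]

[vebidbas], [dawop]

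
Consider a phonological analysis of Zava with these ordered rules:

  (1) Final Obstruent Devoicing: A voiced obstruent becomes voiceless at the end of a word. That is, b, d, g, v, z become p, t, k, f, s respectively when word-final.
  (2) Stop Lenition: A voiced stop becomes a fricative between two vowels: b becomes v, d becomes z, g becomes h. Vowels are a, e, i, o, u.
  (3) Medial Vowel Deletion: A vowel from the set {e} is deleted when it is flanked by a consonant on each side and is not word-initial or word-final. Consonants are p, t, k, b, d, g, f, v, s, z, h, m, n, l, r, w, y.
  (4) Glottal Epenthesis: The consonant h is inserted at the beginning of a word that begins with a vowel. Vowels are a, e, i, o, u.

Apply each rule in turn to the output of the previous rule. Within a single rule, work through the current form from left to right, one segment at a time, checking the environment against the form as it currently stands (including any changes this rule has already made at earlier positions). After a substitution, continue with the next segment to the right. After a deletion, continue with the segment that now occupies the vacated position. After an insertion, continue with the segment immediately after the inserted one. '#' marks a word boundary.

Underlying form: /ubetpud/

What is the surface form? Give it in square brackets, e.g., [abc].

(1) Final Obstruent Devoicing: [ubetpud] → [ubetput]
(2) Stop Lenition: [ubetput] → [uvetput]
(3) Medial Vowel Deletion: [uvetput] → [uvtput]
(4) Glottal Epenthesis: [uvtput] → [huvtput]

[huvtput]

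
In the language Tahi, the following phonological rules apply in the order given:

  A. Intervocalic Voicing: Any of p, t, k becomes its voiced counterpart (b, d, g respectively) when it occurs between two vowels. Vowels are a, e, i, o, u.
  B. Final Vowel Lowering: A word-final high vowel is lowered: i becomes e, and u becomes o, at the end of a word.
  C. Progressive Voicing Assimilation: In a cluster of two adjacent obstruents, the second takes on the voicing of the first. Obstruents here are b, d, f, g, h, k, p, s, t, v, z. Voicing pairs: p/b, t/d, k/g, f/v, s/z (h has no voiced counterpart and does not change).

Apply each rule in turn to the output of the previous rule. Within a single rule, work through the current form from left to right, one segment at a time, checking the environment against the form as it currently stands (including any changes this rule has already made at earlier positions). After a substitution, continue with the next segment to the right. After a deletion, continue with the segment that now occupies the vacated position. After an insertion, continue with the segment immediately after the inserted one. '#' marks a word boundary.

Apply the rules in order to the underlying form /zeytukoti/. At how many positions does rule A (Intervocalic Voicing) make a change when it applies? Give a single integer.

A Intervocalic Voicing: [zeytukoti] → [zeytugodi]
B Final Vowel Lowering: [zeytugodi] → [zeytugode]
C Progressive Voicing Assimilation: no change — [zeytugode]
Rule A changed 2 position(s).

2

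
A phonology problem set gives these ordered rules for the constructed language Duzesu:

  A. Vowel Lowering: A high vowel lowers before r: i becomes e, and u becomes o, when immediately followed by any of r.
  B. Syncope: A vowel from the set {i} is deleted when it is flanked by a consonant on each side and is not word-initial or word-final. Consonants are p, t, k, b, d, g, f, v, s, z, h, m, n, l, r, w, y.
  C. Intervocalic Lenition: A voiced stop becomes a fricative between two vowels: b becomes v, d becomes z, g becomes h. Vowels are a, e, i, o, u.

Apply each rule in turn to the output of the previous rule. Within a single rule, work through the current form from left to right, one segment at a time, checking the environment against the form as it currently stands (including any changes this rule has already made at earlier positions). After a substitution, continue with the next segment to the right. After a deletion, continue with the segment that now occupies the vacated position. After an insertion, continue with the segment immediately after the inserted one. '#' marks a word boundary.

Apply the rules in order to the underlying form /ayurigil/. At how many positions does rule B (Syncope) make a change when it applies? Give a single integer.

A Vowel Lowering: [ayurigil] → [ayorigil]
B Syncope: [ayorigil] → [ayorgl]
C Intervocalic Lenition: no change — [ayorgl]
Rule B changed 2 position(s).

2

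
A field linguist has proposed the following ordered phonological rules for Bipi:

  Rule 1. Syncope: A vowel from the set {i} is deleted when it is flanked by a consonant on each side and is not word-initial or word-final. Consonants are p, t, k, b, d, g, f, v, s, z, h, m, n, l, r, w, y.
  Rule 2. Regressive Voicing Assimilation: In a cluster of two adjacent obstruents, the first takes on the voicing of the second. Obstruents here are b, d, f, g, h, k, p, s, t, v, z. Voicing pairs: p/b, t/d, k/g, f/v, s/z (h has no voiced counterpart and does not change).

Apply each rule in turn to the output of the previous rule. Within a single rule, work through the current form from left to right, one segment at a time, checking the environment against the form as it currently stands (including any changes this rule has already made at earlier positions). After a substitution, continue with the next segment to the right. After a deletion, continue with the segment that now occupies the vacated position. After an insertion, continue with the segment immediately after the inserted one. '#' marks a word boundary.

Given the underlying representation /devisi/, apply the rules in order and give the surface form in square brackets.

[defsi]

Rule 1 Syncope: [devisi] → [devsi]
Rule 2 Regressive Voicing Assimilation: [devsi] → [defsi]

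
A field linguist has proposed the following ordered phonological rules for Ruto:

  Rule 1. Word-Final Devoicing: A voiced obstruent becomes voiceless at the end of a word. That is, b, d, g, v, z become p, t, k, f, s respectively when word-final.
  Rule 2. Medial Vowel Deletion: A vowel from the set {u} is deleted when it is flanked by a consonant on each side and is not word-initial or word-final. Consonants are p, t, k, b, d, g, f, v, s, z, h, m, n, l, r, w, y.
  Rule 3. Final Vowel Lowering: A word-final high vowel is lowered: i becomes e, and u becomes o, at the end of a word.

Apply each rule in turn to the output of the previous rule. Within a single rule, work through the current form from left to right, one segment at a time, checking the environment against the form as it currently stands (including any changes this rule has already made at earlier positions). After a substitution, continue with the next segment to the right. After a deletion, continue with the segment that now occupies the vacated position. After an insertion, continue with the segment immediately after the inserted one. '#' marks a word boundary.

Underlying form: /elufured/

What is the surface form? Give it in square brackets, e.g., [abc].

Rule 1 Word-Final Devoicing: [elufured] → [elufuret]
Rule 2 Medial Vowel Deletion: [elufuret] → [elfret]
Rule 3 Final Vowel Lowering: no change — [elfret]

[elfret]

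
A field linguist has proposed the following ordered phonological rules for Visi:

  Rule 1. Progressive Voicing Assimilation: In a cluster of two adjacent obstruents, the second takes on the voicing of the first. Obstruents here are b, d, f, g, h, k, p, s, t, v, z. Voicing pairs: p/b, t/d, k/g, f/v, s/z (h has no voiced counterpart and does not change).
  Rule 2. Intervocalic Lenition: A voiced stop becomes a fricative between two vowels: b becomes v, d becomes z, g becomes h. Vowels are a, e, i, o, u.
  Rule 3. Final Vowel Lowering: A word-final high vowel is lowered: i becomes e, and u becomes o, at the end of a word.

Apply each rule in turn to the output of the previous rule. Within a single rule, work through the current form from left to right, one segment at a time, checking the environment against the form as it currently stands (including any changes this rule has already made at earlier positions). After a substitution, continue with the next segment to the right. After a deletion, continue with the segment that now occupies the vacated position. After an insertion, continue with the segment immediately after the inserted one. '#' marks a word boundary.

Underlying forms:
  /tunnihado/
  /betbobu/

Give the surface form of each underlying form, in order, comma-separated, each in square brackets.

[tunnihazo], [betpovo]

/tunnihado/:
  Rule 1 Progressive Voicing Assimilation: no change — [tunnihado]
  Rule 2 Intervocalic Lenition: [tunnihado] → [tunnihazo]
  Rule 3 Final Vowel Lowering: no change — [tunnihazo]
/betbobu/:
  Rule 1 Progressive Voicing Assimilation: [betbobu] → [betpobu]
  Rule 2 Intervocalic Lenition: [betpobu] → [betpovu]
  Rule 3 Final Vowel Lowering: [betpovu] → [betpovo]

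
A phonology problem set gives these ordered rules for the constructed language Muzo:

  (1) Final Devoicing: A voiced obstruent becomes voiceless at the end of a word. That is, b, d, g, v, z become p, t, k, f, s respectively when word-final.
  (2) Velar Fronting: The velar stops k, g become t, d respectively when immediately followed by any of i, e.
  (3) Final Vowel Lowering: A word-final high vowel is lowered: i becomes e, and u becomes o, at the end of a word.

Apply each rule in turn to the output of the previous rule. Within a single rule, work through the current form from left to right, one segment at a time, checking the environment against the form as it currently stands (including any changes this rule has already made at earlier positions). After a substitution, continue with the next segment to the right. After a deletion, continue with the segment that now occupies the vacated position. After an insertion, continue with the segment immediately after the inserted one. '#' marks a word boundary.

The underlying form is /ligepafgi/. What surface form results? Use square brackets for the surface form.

(1) Final Devoicing: no change — [ligepafgi]
(2) Velar Fronting: [ligepafgi] → [lidepafdi]
(3) Final Vowel Lowering: [lidepafdi] → [lidepafde]

[lidepafde]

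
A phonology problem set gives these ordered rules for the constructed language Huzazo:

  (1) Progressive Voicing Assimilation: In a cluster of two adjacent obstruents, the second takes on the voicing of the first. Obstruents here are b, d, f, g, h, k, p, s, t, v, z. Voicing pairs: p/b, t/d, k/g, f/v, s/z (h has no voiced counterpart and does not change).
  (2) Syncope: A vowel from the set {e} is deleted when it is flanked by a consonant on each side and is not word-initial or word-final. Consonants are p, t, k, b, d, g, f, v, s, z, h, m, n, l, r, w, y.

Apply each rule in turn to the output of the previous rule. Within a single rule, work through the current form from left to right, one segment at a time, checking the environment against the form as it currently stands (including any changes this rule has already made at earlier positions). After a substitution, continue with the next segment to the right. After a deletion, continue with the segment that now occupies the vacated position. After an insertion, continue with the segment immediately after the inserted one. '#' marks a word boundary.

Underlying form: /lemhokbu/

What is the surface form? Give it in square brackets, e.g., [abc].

[lmhokpu]

(1) Progressive Voicing Assimilation: [lemhokbu] → [lemhokpu]
(2) Syncope: [lemhokpu] → [lmhokpu]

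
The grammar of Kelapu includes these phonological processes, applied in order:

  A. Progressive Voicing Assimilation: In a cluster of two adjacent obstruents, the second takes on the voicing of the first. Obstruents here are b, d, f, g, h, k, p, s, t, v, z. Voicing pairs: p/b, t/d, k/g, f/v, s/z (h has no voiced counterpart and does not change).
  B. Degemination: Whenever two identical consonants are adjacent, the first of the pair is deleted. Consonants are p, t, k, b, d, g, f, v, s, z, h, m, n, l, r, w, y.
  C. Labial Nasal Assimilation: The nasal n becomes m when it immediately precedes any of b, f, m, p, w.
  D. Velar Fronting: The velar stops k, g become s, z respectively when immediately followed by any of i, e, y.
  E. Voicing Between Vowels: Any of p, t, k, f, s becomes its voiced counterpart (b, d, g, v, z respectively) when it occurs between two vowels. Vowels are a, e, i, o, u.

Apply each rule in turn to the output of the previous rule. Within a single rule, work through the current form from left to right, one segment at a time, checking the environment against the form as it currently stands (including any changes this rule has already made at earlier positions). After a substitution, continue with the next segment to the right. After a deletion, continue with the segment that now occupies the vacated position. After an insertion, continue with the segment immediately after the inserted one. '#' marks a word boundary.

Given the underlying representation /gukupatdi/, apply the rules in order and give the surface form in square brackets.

A Progressive Voicing Assimilation: [gukupatdi] → [gukupatti]
B Degemination: [gukupatti] → [gukupati]
C Labial Nasal Assimilation: no change — [gukupati]
D Velar Fronting: no change — [gukupati]
E Voicing Between Vowels: [gukupati] → [gugubadi]

[gugubadi]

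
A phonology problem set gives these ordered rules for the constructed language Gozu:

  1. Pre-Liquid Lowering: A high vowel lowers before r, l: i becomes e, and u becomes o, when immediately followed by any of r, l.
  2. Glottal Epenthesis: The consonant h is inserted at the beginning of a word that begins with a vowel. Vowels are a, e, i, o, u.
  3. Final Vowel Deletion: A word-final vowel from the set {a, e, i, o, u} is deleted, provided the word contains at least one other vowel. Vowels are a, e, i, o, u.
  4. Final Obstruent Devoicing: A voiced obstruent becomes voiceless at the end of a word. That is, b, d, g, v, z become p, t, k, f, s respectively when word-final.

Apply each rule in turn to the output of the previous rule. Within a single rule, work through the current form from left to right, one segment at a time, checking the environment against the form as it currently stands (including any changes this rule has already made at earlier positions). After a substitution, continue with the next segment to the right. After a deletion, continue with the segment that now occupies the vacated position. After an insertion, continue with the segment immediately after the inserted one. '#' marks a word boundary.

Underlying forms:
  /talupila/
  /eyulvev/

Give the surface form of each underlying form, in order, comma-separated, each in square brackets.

[talupel], [heyolvef]

/talupila/:
  1 Pre-Liquid Lowering: [talupila] → [talupela]
  2 Glottal Epenthesis: no change — [talupela]
  3 Final Vowel Deletion: [talupela] → [talupel]
  4 Final Obstruent Devoicing: no change — [talupel]
/eyulvev/:
  1 Pre-Liquid Lowering: [eyulvev] → [eyolvev]
  2 Glottal Epenthesis: [eyolvev] → [heyolvev]
  3 Final Vowel Deletion: no change — [heyolvev]
  4 Final Obstruent Devoicing: [heyolvev] → [heyolvef]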